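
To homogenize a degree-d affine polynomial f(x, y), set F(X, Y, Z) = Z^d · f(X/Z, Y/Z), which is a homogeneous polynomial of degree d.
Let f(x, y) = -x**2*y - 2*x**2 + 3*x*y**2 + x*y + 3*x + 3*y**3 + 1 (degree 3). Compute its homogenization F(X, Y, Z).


F(X, Y, Z) = -X**2*Y - 2*X**2*Z + 3*X*Y**2 + X*Y*Z + 3*X*Z**2 + 3*Y**3 + Z**3

deg(f) = 3.
Substitute x = X/Z, y = Y/Z into f, then multiply by Z^3.
  monomial -1·x^2·y^1 ↦ -1·X^2·Y^1·Z^0.
  monomial -2·x^2·y^0 ↦ -2·X^2·Y^0·Z^1.
  monomial 3·x^1·y^2 ↦ 3·X^1·Y^2·Z^0.
  monomial 1·x^1·y^1 ↦ 1·X^1·Y^1·Z^1.
  monomial 3·x^1·y^0 ↦ 3·X^1·Y^0·Z^2.
  monomial 3·x^0·y^3 ↦ 3·X^0·Y^3·Z^0.
  monomial 1·x^0·y^0 ↦ 1·X^0·Y^0·Z^3.
Collecting: F(X, Y, Z) = -X**2*Y - 2*X**2*Z + 3*X*Y**2 + X*Y*Z + 3*X*Z**2 + 3*Y**3 + Z**3.


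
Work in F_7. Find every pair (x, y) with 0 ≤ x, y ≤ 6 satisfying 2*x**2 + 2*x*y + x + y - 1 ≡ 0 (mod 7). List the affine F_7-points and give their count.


Affine F_7-points: {(0, 1), (1, 4), (2, 1), (4, 0), (5, 4), (6, 0)}; count = 6.

For each of the 49 pairs (x, y) ∈ F_7², evaluate f(x, y) mod 7. Record the zeros.
  x = 0: [0↦6, 1↦0, 2↦1, 3↦2, 4↦3, 5↦4, 6↦5]  zeros at y ∈ {1}
  x = 1: [0↦2, 1↦5, 2↦1, 3↦4, 4↦0, 5↦3, 6↦6]  zeros at y ∈ {4}
  x = 2: [0↦2, 1↦0, 2↦5, 3↦3, 4↦1, 5↦6, 6↦4]  zeros at y ∈ {1}
  x = 3: [0↦6, 1↦6, 2↦6, 3↦6, 4↦6, 5↦6, 6↦6]  zeros at y ∈ ∅
  x = 4: [0↦0, 1↦2, 2↦4, 3↦6, 4↦1, 5↦3, 6↦5]  zeros at y ∈ {0}
  x = 5: [0↦5, 1↦2, 2↦6, 3↦3, 4↦0, 5↦4, 6↦1]  zeros at y ∈ {4}
  x = 6: [0↦0, 1↦6, 2↦5, 3↦4, 4↦3, 5↦2, 6↦1]  zeros at y ∈ {0}
Collecting zeros: affine points = {(0, 1), (1, 4), (2, 1), (4, 0), (5, 4), (6, 0)}.
Total count |C(F_7)_aff| = 6.


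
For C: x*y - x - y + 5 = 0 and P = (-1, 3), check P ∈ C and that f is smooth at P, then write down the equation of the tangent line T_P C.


Tangent line at P: 2*x - 2*y + 8 = 0.

Step 1: f(-1, 3) = 0, so P lies on C.
Step 2: partial derivatives
  f_x(x, y) = y - 1, f_y(x, y) = x - 1.
  f_x(P) = 2, f_y(P) = -2 (gradient nonzero, so P is smooth).
Step 3: tangent line at P: 2·(x − -1) + -2·(y − 3) = 0.
Expanding: 2*x - 2*y + 8 = 0.


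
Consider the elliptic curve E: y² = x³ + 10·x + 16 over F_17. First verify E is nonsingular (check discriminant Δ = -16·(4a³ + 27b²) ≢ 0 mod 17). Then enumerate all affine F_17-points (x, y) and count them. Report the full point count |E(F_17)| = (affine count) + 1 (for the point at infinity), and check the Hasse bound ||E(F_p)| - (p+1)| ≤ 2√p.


Affine points = {(0, 4), (0, 13), (4, 1), (4, 16), (5, 2), (5, 15), (7, 2), (7, 15), (8, 8), (8, 9), (9, 6), (9, 11)}; affine count = 12; |E(F_17)| = 13.

Discriminant check: Δ ∝ 4a³ + 27b² = 4·10³ + 27·16² = 4·1000 + 27·256 ≡ 15 (mod 17). Nonzero ⇒ E is nonsingular.
For each x ∈ F_17, compute rhs = x³ + 10·x + 16 mod 17, then count y ∈ F_17 with y² ≡ rhs.
  x = 0: rhs = 16, matching y values: 4, 13 (2 points).
  x = 1: rhs = 10, matching y values: none (0 points).
  x = 2: rhs = 10, matching y values: none (0 points).
  x = 3: rhs = 5, matching y values: none (0 points).
  x = 4: rhs = 1, matching y values: 1, 16 (2 points).
  x = 5: rhs = 4, matching y values: 2, 15 (2 points).
  x = 6: rhs = 3, matching y values: none (0 points).
  x = 7: rhs = 4, matching y values: 2, 15 (2 points).
  x = 8: rhs = 13, matching y values: 8, 9 (2 points).
  x = 9: rhs = 2, matching y values: 6, 11 (2 points).
  x = 10: rhs = 11, matching y values: none (0 points).
  x = 11: rhs = 12, matching y values: none (0 points).
  x = 12: rhs = 11, matching y values: none (0 points).
  x = 13: rhs = 14, matching y values: none (0 points).
  x = 14: rhs = 10, matching y values: none (0 points).
  x = 15: rhs = 5, matching y values: none (0 points).
  x = 16: rhs = 5, matching y values: none (0 points).
Total affine count: 12.
Full point count |E(F_17)| = 12 + 1 = 13.
Hasse bound: |13 − (17+1)| = |-5| = 5 ≤ 2√17 ≈ 8.2462 ✓.


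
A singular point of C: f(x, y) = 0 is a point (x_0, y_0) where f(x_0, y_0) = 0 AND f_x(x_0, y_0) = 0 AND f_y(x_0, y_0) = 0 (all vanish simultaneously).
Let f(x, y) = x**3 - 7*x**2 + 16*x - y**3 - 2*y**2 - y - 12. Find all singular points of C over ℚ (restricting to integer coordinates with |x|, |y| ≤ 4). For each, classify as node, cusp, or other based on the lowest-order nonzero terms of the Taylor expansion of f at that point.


Singular points: {(2, -1)}; classification: node.

Compute partial derivatives:
  f_x = 3*x**2 - 14*x + 16.
  f_y = -3*y**2 - 4*y - 1.
Scan x_0 ∈ {−4, ..., 4}. For each x_0, f_y(x_0, y) is a polynomial in y; find its integer roots y ∈ {−4, ..., 4}, then test f_x and f at those candidates.
  x = -4: f_y(-4, y) = -3*y**2 - 4*y - 1; vanishes at y ∈ {-1}. (-4, -1): f_x = 120 ≠ 0.
  x = -3: f_y(-3, y) = -3*y**2 - 4*y - 1; vanishes at y ∈ {-1}. (-3, -1): f_x = 85 ≠ 0.
  x = -2: f_y(-2, y) = -3*y**2 - 4*y - 1; vanishes at y ∈ {-1}. (-2, -1): f_x = 56 ≠ 0.
  x = -1: f_y(-1, y) = -3*y**2 - 4*y - 1; vanishes at y ∈ {-1}. (-1, -1): f_x = 33 ≠ 0.
  x = 0: f_y(0, y) = -3*y**2 - 4*y - 1; vanishes at y ∈ {-1}. (0, -1): f_x = 16 ≠ 0.
  x = 1: f_y(1, y) = -3*y**2 - 4*y - 1; vanishes at y ∈ {-1}. (1, -1): f_x = 5 ≠ 0.
  x = 2: f_y(2, y) = -3*y**2 - 4*y - 1; vanishes at y ∈ {-1}. (2, -1): f_x = 0, f = 0 — SINGULAR.
  x = 3: f_y(3, y) = -3*y**2 - 4*y - 1; vanishes at y ∈ {-1}. (3, -1): f_x = 1 ≠ 0.
  x = 4: f_y(4, y) = -3*y**2 - 4*y - 1; vanishes at y ∈ {-1}. (4, -1): f_x = 8 ≠ 0.
Only singular point on the grid: (2, -1).
Classify: substitute x = 2 + u, y = -1 + v and expand: f = u**3 - u**2 - v**3 + v**2.
No constant or linear terms (consistent with a singular point). Quadratic part: -u**2 + v**2. Cubic part: u**3 - v**3.
The quadratic part v**2 - u**2 = (v − u)(v + u) splits into two distinct linear factors, so there are two distinct tangent lines y − -1 = ±(x − 2) — this is a node (ordinary double point).
Classification: node.


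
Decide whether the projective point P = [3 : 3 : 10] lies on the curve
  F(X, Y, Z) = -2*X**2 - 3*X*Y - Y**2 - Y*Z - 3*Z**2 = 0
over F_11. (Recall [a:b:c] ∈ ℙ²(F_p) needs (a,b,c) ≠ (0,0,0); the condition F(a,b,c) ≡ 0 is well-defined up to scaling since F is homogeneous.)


F(3,3,10) ≡ 1 (mod 11); P is NOT on the curve.

Evaluate F(3, 3, 10) term-by-term (mod 11).
  -2*X**2 ↦ -2·9·1·1 = -18
  -3*X*Y ↦ -3·3·3·1 = -27
  -Y**2 ↦ -1·1·9·1 = -9
  -Y*Z ↦ -1·1·3·10 = -30
  -3*Z**2 ↦ -3·1·1·100 = -300
Sum: F(3, 3, 10) = (-18) + (-27) + (-9) + (-30) + (-300) = -384.
Reducing mod 11: -384 ≡ 1 (mod 11).
Since F(a, b, c) ≡ 1 ≠ 0 (mod 11), P does NOT lie on the curve.


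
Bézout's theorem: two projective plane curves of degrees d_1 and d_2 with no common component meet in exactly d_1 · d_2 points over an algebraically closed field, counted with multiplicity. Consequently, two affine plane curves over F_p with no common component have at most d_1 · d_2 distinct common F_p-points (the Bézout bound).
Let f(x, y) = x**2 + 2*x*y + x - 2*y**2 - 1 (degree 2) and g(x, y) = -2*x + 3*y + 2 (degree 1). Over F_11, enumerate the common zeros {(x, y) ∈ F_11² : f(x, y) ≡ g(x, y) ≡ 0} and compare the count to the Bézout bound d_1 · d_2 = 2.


Common zeros: ∅; count = 0; Bézout bound = 2.

deg(f) = 2, deg(g) = 1, so Bézout bound = 2.
Scan x ∈ F_11. For each x, list the y ∈ F_11 with f(x, y) ≡ 0 and those with g(x, y) ≡ 0 (mod 11); the common zeros in that column are the intersection.
  x = 0: f ≡ 0 at y ∈ {4, 7}; g ≡ 0 at y ∈ {3}; common: ∅.
  x = 1: f ≡ 0 at y ∈ {3, 9}; g ≡ 0 at y ∈ {0}; common: ∅.
  x = 2: f ≡ 0 at y ∈ {4, 9}; g ≡ 0 at y ∈ {8}; common: ∅.
  x = 3: f ≡ 0 at y ∈ {0, 3}; g ≡ 0 at y ∈ {5}; common: ∅.
  x = 4: f ≡ 0 at y ∈ ∅; g ≡ 0 at y ∈ {2}; common: ∅.
  x = 5: f ≡ 0 at y ∈ ∅; g ≡ 0 at y ∈ {10}; common: ∅.
  x = 6: f ≡ 0 at y ∈ ∅; g ≡ 0 at y ∈ {7}; common: ∅.
  x = 7: f ≡ 0 at y ∈ {0, 7}; g ≡ 0 at y ∈ {4}; common: ∅.
  x = 8: f ≡ 0 at y ∈ ∅; g ≡ 0 at y ∈ {1}; common: ∅.
  x = 9: f ≡ 0 at y ∈ ∅; g ≡ 0 at y ∈ {9}; common: ∅.
  x = 10: f ≡ 0 at y ∈ ∅; g ≡ 0 at y ∈ {6}; common: ∅.
Collecting: common zeros = ∅, so the count is 0.
Comparison with the Bézout bound: 0 ≤ 2 = deg(f)·deg(g), as expected for curves with no common component (the affine F_11-count falls short of the bound because intersections may lie at infinity, over extension fields, or carry multiplicity).


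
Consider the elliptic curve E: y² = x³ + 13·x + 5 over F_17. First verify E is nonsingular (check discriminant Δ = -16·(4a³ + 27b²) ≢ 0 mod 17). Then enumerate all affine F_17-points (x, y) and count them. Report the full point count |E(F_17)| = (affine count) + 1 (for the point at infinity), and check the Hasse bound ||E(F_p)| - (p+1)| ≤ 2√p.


Affine points = {(1, 6), (1, 11), (4, 6), (4, 11), (5, 5), (5, 12), (8, 3), (8, 14), (9, 1), (9, 16), (10, 8), (10, 9), (11, 0), (12, 6), (12, 11), (13, 5), (13, 12), (16, 5), (16, 12)}; affine count = 19; |E(F_17)| = 20.

Discriminant check: Δ ∝ 4a³ + 27b² = 4·13³ + 27·5² = 4·2197 + 27·25 ≡ 11 (mod 17). Nonzero ⇒ E is nonsingular.
For each x ∈ F_17, compute rhs = x³ + 13·x + 5 mod 17, then count y ∈ F_17 with y² ≡ rhs.
  x = 0: rhs = 5, matching y values: none (0 points).
  x = 1: rhs = 2, matching y values: 6, 11 (2 points).
  x = 2: rhs = 5, matching y values: none (0 points).
  x = 3: rhs = 3, matching y values: none (0 points).
  x = 4: rhs = 2, matching y values: 6, 11 (2 points).
  x = 5: rhs = 8, matching y values: 5, 12 (2 points).
  x = 6: rhs = 10, matching y values: none (0 points).
  x = 7: rhs = 14, matching y values: none (0 points).
  x = 8: rhs = 9, matching y values: 3, 14 (2 points).
  x = 9: rhs = 1, matching y values: 1, 16 (2 points).
  x = 10: rhs = 13, matching y values: 8, 9 (2 points).
  x = 11: rhs = 0, matching y values: 0 (1 points).
  x = 12: rhs = 2, matching y values: 6, 11 (2 points).
  x = 13: rhs = 8, matching y values: 5, 12 (2 points).
  x = 14: rhs = 7, matching y values: none (0 points).
  x = 15: rhs = 5, matching y values: none (0 points).
  x = 16: rhs = 8, matching y values: 5, 12 (2 points).
Total affine count: 19.
Full point count |E(F_17)| = 19 + 1 = 20.
Hasse bound: |20 − (17+1)| = |2| = 2 ≤ 2√17 ≈ 8.2462 ✓.


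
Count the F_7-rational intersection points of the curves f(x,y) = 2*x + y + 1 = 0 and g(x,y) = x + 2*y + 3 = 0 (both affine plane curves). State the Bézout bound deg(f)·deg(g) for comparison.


Common zeros: {(5, 3)}; count = 1; Bézout bound = 1.

deg(f) = 1, deg(g) = 1, so Bézout bound = 1.
Scan x ∈ F_7. For each x, list the y ∈ F_7 with f(x, y) ≡ 0 and those with g(x, y) ≡ 0 (mod 7); the common zeros in that column are the intersection.
  x = 0: f ≡ 0 at y ∈ {6}; g ≡ 0 at y ∈ {2}; common: ∅.
  x = 1: f ≡ 0 at y ∈ {4}; g ≡ 0 at y ∈ {5}; common: ∅.
  x = 2: f ≡ 0 at y ∈ {2}; g ≡ 0 at y ∈ {1}; common: ∅.
  x = 3: f ≡ 0 at y ∈ {0}; g ≡ 0 at y ∈ {4}; common: ∅.
  x = 4: f ≡ 0 at y ∈ {5}; g ≡ 0 at y ∈ {0}; common: ∅.
  x = 5: f ≡ 0 at y ∈ {3}; g ≡ 0 at y ∈ {3}; common: {3}.
  x = 6: f ≡ 0 at y ∈ {1}; g ≡ 0 at y ∈ {6}; common: ∅.
Collecting: common zeros = {(5, 3)}, so the count is 1.
Comparison with the Bézout bound: 1 ≤ 1 = deg(f)·deg(g), as expected for curves with no common component (the bound is attained).


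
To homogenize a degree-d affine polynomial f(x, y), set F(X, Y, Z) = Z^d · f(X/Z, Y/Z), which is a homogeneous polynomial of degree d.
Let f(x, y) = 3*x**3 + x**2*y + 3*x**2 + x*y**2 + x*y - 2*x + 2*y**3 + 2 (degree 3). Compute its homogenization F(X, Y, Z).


F(X, Y, Z) = 3*X**3 + X**2*Y + 3*X**2*Z + X*Y**2 + X*Y*Z - 2*X*Z**2 + 2*Y**3 + 2*Z**3

deg(f) = 3.
Substitute x = X/Z, y = Y/Z into f, then multiply by Z^3.
  monomial 3·x^3·y^0 ↦ 3·X^3·Y^0·Z^0.
  monomial 1·x^2·y^1 ↦ 1·X^2·Y^1·Z^0.
  monomial 3·x^2·y^0 ↦ 3·X^2·Y^0·Z^1.
  monomial 1·x^1·y^2 ↦ 1·X^1·Y^2·Z^0.
  monomial 1·x^1·y^1 ↦ 1·X^1·Y^1·Z^1.
  monomial -2·x^1·y^0 ↦ -2·X^1·Y^0·Z^2.
  monomial 2·x^0·y^3 ↦ 2·X^0·Y^3·Z^0.
  monomial 2·x^0·y^0 ↦ 2·X^0·Y^0·Z^3.
Collecting: F(X, Y, Z) = 3*X**3 + X**2*Y + 3*X**2*Z + X*Y**2 + X*Y*Z - 2*X*Z**2 + 2*Y**3 + 2*Z**3.


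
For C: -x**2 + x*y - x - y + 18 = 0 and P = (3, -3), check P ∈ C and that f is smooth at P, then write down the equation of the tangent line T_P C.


Tangent line at P: -10*x + 2*y + 36 = 0.

Step 1: f(3, -3) = 0, so P lies on C.
Step 2: partial derivatives
  f_x(x, y) = -2*x + y - 1, f_y(x, y) = x - 1.
  f_x(P) = -10, f_y(P) = 2 (gradient nonzero, so P is smooth).
Step 3: tangent line at P: -10·(x − 3) + 2·(y − -3) = 0.
Expanding: -10*x + 2*y + 36 = 0.


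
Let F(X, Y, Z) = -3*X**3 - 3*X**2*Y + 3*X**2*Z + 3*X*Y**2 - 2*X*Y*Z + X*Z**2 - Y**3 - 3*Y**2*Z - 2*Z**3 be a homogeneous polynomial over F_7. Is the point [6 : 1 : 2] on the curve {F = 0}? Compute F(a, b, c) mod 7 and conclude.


F(6,1,2) ≡ 1 (mod 7); P is NOT on the curve.

Evaluate F(6, 1, 2) term-by-term (mod 7).
  -3*X**3 ↦ -3·216·1·1 = -648
  -3*X**2*Y ↦ -3·36·1·1 = -108
  3*X**2*Z ↦ 3·36·1·2 = 216
  3*X*Y**2 ↦ 3·6·1·1 = 18
  -2*X*Y*Z ↦ -2·6·1·2 = -24
  X*Z**2 ↦ 1·6·1·4 = 24
  -Y**3 ↦ -1·1·1·1 = -1
  -3*Y**2*Z ↦ -3·1·1·2 = -6
  -2*Z**3 ↦ -2·1·1·8 = -16
Sum: F(6, 1, 2) = (-648) + (-108) + (216) + (18) + (-24) + (24) + (-1) + (-6) + (-16) = -545.
Reducing mod 7: -545 ≡ 1 (mod 7).
Since F(a, b, c) ≡ 1 ≠ 0 (mod 7), P does NOT lie on the curve.


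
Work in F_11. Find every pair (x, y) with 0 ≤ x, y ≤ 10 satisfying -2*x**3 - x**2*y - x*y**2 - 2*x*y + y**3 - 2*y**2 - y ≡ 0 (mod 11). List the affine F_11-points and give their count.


Affine F_11-points: {(0, 0), (1, 8), (2, 9), (3, 10), (4, 9), (4, 10), (6, 9), (7, 7), (8, 7), (9, 2), (9, 7), (10, 10)}; count = 12.

For each of the 121 pairs (x, y) ∈ F_11², evaluate f(x, y) mod 11. Record the zeros.
  x = 0: [0↦0, 1↦9, 2↦9, 3↦6, 4↦6, 5↦4, 6↦6, 7↦7, 8↦2, 9↦8, 10↦9]  zeros at y ∈ {0}
  x = 1: [0↦9, 1↦3, 2↦8, 3↦8, 4↦9, 5↦6, 6↦5, 7↦1, 8↦0, 9↦8, 10↦9]  zeros at y ∈ {8}
  x = 2: [0↦6, 1↦5, 2↦2, 3↦3, 4↦3, 5↦8, 6↦2, 7↦2, 8↦3, 9↦0, 10↦10]  zeros at y ∈ {9}
  x = 3: [0↦1, 1↦3, 2↦1, 3↦1, 4↦9, 5↦9, 6↦7, 7↦9, 8↦10, 9↦5, 10↦0]  zeros at y ∈ {10}
  x = 4: [0↦4, 1↦7, 2↦4, 3↦1, 4↦4, 5↦8, 6↦8, 7↦10, 8↦9, 9↦0, 10↦0]  zeros at y ∈ {9, 10}
  x = 5: [0↦3, 1↦5, 2↦10, 3↦2, 4↦9, 5↦4, 6↦4, 7↦4, 8↦10, 9↦6, 10↦9]  zeros at y ∈ ∅
  x = 6: [0↦8, 1↦7, 2↦7, 3↦3, 4↦1, 5↦7, 6↦5, 7↦1, 8↦1, 9↦0, 10↦4]  zeros at y ∈ {9}
  x = 7: [0↦7, 1↦1, 2↦5, 3↦3, 4↦1, 5↦5, 6↦10, 7↦0, 8↦3, 9↦3, 10↦6]  zeros at y ∈ {7}
  x = 8: [0↦10, 1↦8, 2↦3, 3↦1, 4↦8, 5↦8, 6↦7, 7↦0, 8↦4, 9↦3, 10↦3]  zeros at y ∈ {7}
  x = 9: [0↦5, 1↦5, 2↦0, 3↦7, 4↦10, 5↦4, 6↦6, 7↦0, 8↦3, 9↦10, 10↦5]  zeros at y ∈ {2, 7}
  x = 10: [0↦2, 1↦2, 2↦6, 3↦9, 4↦6, 5↦3, 6↦6, 7↦10, 8↦10, 9↦1, 10↦0]  zeros at y ∈ {10}
Collecting zeros: affine points = {(0, 0), (1, 8), (2, 9), (3, 10), (4, 9), (4, 10), (6, 9), (7, 7), (8, 7), (9, 2), (9, 7), (10, 10)}.
Total count |C(F_11)_aff| = 12.


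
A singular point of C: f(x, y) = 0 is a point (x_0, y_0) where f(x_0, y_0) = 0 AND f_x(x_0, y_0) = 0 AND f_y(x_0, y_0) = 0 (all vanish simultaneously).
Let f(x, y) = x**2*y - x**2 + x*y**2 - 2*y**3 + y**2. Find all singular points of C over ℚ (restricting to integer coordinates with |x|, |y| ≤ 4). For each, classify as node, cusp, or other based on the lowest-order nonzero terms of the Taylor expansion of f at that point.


Singular points: {(0, 0)}; classification: node.

Compute partial derivatives:
  f_x = 2*x*y - 2*x + y**2.
  f_y = x**2 + 2*x*y - 6*y**2 + 2*y.
Scan x_0 ∈ {−4, ..., 4}. For each x_0, f_y(x_0, y) is a polynomial in y; find its integer roots y ∈ {−4, ..., 4}, then test f_x and f at those candidates.
  x = -4: f_y(-4, y) = -6*y**2 - 6*y + 16; no integer root y with |y| ≤ 4.
  x = -3: f_y(-3, y) = -6*y**2 - 4*y + 9; no integer root y with |y| ≤ 4.
  x = -2: f_y(-2, y) = -6*y**2 - 2*y + 4; vanishes at y ∈ {-1}. (-2, -1): f_x = 9 ≠ 0.
  x = -1: f_y(-1, y) = 1 - 6*y**2; no integer root y with |y| ≤ 4.
  x = 0: f_y(0, y) = -6*y**2 + 2*y; vanishes at y ∈ {0}. (0, 0): f_x = 0, f = 0 — SINGULAR.
  x = 1: f_y(1, y) = -6*y**2 + 4*y + 1; no integer root y with |y| ≤ 4.
  x = 2: f_y(2, y) = -6*y**2 + 6*y + 4; no integer root y with |y| ≤ 4.
  x = 3: f_y(3, y) = -6*y**2 + 8*y + 9; no integer root y with |y| ≤ 4.
  x = 4: f_y(4, y) = -6*y**2 + 10*y + 16; vanishes at y ∈ {-1}. (4, -1): f_x = -15 ≠ 0.
Only singular point on the grid: (0, 0).
Classify: substitute x = 0 + u, y = 0 + v and expand: f = u**2*v - u**2 + u*v**2 - 2*v**3 + v**2.
No constant or linear terms (consistent with a singular point). Quadratic part: -u**2 + v**2. Cubic part: u**2*v + u*v**2 - 2*v**3.
The quadratic part v**2 - u**2 = (v − u)(v + u) splits into two distinct linear factors, so there are two distinct tangent lines y − 0 = ±(x − 0) — this is a node (ordinary double point).
Classification: node.


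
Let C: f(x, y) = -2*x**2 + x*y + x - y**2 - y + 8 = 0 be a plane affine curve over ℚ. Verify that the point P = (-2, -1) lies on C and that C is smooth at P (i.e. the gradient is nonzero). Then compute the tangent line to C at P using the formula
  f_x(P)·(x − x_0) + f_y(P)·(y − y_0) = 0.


Tangent line at P: 8*x - y + 15 = 0.

Step 1: f(-2, -1) = 0, so P lies on C.
Step 2: partial derivatives
  f_x(x, y) = -4*x + y + 1, f_y(x, y) = x - 2*y - 1.
  f_x(P) = 8, f_y(P) = -1 (gradient nonzero, so P is smooth).
Step 3: tangent line at P: 8·(x − -2) + -1·(y − -1) = 0.
Expanding: 8*x - y + 15 = 0.


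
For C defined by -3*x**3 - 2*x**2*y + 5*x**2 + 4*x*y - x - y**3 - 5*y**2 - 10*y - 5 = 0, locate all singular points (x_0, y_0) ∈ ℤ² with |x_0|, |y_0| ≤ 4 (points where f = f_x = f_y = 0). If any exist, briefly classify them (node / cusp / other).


Singular points: {(1, -2)}; classification: cusp.

Compute partial derivatives:
  f_x = -9*x**2 - 4*x*y + 10*x + 4*y - 1.
  f_y = -2*x**2 + 4*x - 3*y**2 - 10*y - 10.
Scan x_0 ∈ {−4, ..., 4}. For each x_0, f_y(x_0, y) is a polynomial in y; find its integer roots y ∈ {−4, ..., 4}, then test f_x and f at those candidates.
  x = -4: f_y(-4, y) = -3*y**2 - 10*y - 58; no integer root y with |y| ≤ 4.
  x = -3: f_y(-3, y) = -3*y**2 - 10*y - 40; no integer root y with |y| ≤ 4.
  x = -2: f_y(-2, y) = -3*y**2 - 10*y - 26; no integer root y with |y| ≤ 4.
  x = -1: f_y(-1, y) = -3*y**2 - 10*y - 16; no integer root y with |y| ≤ 4.
  x = 0: f_y(0, y) = -3*y**2 - 10*y - 10; no integer root y with |y| ≤ 4.
  x = 1: f_y(1, y) = -3*y**2 - 10*y - 8; vanishes at y ∈ {-2}. (1, -2): f_x = 0, f = 0 — SINGULAR.
  x = 2: f_y(2, y) = -3*y**2 - 10*y - 10; no integer root y with |y| ≤ 4.
  x = 3: f_y(3, y) = -3*y**2 - 10*y - 16; no integer root y with |y| ≤ 4.
  x = 4: f_y(4, y) = -3*y**2 - 10*y - 26; no integer root y with |y| ≤ 4.
Only singular point on the grid: (1, -2).
Classify: substitute x = 1 + u, y = -2 + v and expand: f = -3*u**3 - 2*u**2*v - v**3 + v**2.
No constant or linear terms (consistent with a singular point). Quadratic part: v**2. Cubic part: -3*u**3 - 2*u**2*v - v**3.
The quadratic part v**2 is a perfect square, so there is a single (double) tangent line v = 0, i.e. y = -2. Restricting the cubic part to that line (v = 0) leaves -3*u**3 ≠ 0, so f is not divisible by v and the branch is v² ≈ 3*u**3 to lowest order — this is a cusp.
Classification: cusp.


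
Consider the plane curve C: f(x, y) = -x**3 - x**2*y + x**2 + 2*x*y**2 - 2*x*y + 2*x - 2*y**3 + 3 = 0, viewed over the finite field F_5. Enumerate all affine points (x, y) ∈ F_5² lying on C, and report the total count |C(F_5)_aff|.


Affine F_5-points: {(0, 4), (1, 0), (1, 3), (3, 1), (4, 1)}; count = 5.

For each of the 25 pairs (x, y) ∈ F_5², evaluate f(x, y) mod 5. Record the zeros.
  x = 0: [0↦3, 1↦1, 2↦2, 3↦4, 4↦0]  zeros at y ∈ {4}
  x = 1: [0↦0, 1↦2, 2↦1, 3↦0, 4↦2]  zeros at y ∈ {0, 3}
  x = 2: [0↦3, 1↦2, 2↦2, 3↦1, 4↦2]  zeros at y ∈ ∅
  x = 3: [0↦1, 1↦0, 2↦4, 3↦1, 4↦4]  zeros at y ∈ {1}
  x = 4: [0↦3, 1↦0, 2↦1, 3↦4, 4↦2]  zeros at y ∈ {1}
Collecting zeros: affine points = {(0, 4), (1, 0), (1, 3), (3, 1), (4, 1)}.
Total count |C(F_5)_aff| = 5.


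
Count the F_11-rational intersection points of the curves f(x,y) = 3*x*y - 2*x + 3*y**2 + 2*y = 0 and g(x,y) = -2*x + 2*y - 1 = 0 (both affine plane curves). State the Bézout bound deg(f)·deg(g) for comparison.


Common zeros: {(6, 1), (7, 2)}; count = 2; Bézout bound = 2.

deg(f) = 2, deg(g) = 1, so Bézout bound = 2.
Scan x ∈ F_11. For each x, list the y ∈ F_11 with f(x, y) ≡ 0 and those with g(x, y) ≡ 0 (mod 11); the common zeros in that column are the intersection.
  x = 0: f ≡ 0 at y ∈ {0, 3}; g ≡ 0 at y ∈ {6}; common: ∅.
  x = 1: f ≡ 0 at y ∈ {4, 9}; g ≡ 0 at y ∈ {7}; common: ∅.
  x = 2: f ≡ 0 at y ∈ ∅; g ≡ 0 at y ∈ {8}; common: ∅.
  x = 3: f ≡ 0 at y ∈ ∅; g ≡ 0 at y ∈ {9}; common: ∅.
  x = 4: f ≡ 0 at y ∈ ∅; g ≡ 0 at y ∈ {10}; common: ∅.
  x = 5: f ≡ 0 at y ∈ ∅; g ≡ 0 at y ∈ {0}; common: ∅.
  x = 6: f ≡ 0 at y ∈ {1, 7}; g ≡ 0 at y ∈ {1}; common: {1}.
  x = 7: f ≡ 0 at y ∈ {2, 5}; g ≡ 0 at y ∈ {2}; common: {2}.
  x = 8: f ≡ 0 at y ∈ ∅; g ≡ 0 at y ∈ {3}; common: ∅.
  x = 9: f ≡ 0 at y ∈ {6, 10}; g ≡ 0 at y ∈ {4}; common: ∅.
  x = 10: f ≡ 0 at y ∈ ∅; g ≡ 0 at y ∈ {5}; common: ∅.
Collecting: common zeros = {(6, 1), (7, 2)}, so the count is 2.
Comparison with the Bézout bound: 2 ≤ 2 = deg(f)·deg(g), as expected for curves with no common component (the bound is attained).


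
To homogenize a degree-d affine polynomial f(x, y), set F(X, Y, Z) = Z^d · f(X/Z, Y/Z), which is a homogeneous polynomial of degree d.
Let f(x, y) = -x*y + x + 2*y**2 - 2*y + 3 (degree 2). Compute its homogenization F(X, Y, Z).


F(X, Y, Z) = -X*Y + X*Z + 2*Y**2 - 2*Y*Z + 3*Z**2

deg(f) = 2.
Substitute x = X/Z, y = Y/Z into f, then multiply by Z^2.
  monomial -1·x^1·y^1 ↦ -1·X^1·Y^1·Z^0.
  monomial 1·x^1·y^0 ↦ 1·X^1·Y^0·Z^1.
  monomial 2·x^0·y^2 ↦ 2·X^0·Y^2·Z^0.
  monomial -2·x^0·y^1 ↦ -2·X^0·Y^1·Z^1.
  monomial 3·x^0·y^0 ↦ 3·X^0·Y^0·Z^2.
Collecting: F(X, Y, Z) = -X*Y + X*Z + 2*Y**2 - 2*Y*Z + 3*Z**2.


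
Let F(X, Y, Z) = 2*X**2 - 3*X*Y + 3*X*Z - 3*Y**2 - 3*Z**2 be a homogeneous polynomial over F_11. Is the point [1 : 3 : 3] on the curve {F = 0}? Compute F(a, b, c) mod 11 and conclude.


F(1,3,3) ≡ 3 (mod 11); P is NOT on the curve.

Evaluate F(1, 3, 3) term-by-term (mod 11).
  2*X**2 ↦ 2·1·1·1 = 2
  -3*X*Y ↦ -3·1·3·1 = -9
  3*X*Z ↦ 3·1·1·3 = 9
  -3*Y**2 ↦ -3·1·9·1 = -27
  -3*Z**2 ↦ -3·1·1·9 = -27
Sum: F(1, 3, 3) = (2) + (-9) + (9) + (-27) + (-27) = -52.
Reducing mod 11: -52 ≡ 3 (mod 11).
Since F(a, b, c) ≡ 3 ≠ 0 (mod 11), P does NOT lie on the curve.


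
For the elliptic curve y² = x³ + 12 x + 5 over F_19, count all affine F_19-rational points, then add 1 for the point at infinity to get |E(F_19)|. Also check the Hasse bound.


Affine points = {(0, 9), (0, 10), (3, 7), (3, 12), (5, 0), (8, 9), (8, 10), (9, 5), (9, 14), (10, 2), (10, 17), (11, 9), (11, 10), (15, 8), (15, 11), (17, 7), (17, 12), (18, 7), (18, 12)}; affine count = 19; |E(F_19)| = 20.

Discriminant check: Δ ∝ 4a³ + 27b² = 4·12³ + 27·5² = 4·1728 + 27·25 ≡ 6 (mod 19). Nonzero ⇒ E is nonsingular.
For each x ∈ F_19, compute rhs = x³ + 12·x + 5 mod 19, then count y ∈ F_19 with y² ≡ rhs.
  x = 0: rhs = 5, matching y values: 9, 10 (2 points).
  x = 1: rhs = 18, matching y values: none (0 points).
  x = 2: rhs = 18, matching y values: none (0 points).
  x = 3: rhs = 11, matching y values: 7, 12 (2 points).
  x = 4: rhs = 3, matching y values: none (0 points).
  x = 5: rhs = 0, matching y values: 0 (1 points).
  x = 6: rhs = 8, matching y values: none (0 points).
  x = 7: rhs = 14, matching y values: none (0 points).
  x = 8: rhs = 5, matching y values: 9, 10 (2 points).
  x = 9: rhs = 6, matching y values: 5, 14 (2 points).
  x = 10: rhs = 4, matching y values: 2, 17 (2 points).
  x = 11: rhs = 5, matching y values: 9, 10 (2 points).
  x = 12: rhs = 15, matching y values: none (0 points).
  x = 13: rhs = 2, matching y values: none (0 points).
  x = 14: rhs = 10, matching y values: none (0 points).
  x = 15: rhs = 7, matching y values: 8, 11 (2 points).
  x = 16: rhs = 18, matching y values: none (0 points).
  x = 17: rhs = 11, matching y values: 7, 12 (2 points).
  x = 18: rhs = 11, matching y values: 7, 12 (2 points).
Total affine count: 19.
Full point count |E(F_19)| = 19 + 1 = 20.
Hasse bound: |20 − (19+1)| = |0| = 0 ≤ 2√19 ≈ 8.7178 ✓.


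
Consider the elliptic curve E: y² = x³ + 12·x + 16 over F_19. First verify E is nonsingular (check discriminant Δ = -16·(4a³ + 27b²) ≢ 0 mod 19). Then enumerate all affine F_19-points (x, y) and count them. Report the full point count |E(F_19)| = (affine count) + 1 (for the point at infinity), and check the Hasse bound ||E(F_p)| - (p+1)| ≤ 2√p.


Affine points = {(0, 4), (0, 15), (5, 7), (5, 12), (6, 0), (7, 5), (7, 14), (8, 4), (8, 15), (9, 6), (9, 13), (11, 4), (11, 15), (12, 8), (12, 11)}; affine count = 15; |E(F_19)| = 16.

Discriminant check: Δ ∝ 4a³ + 27b² = 4·12³ + 27·16² = 4·1728 + 27·256 ≡ 11 (mod 19). Nonzero ⇒ E is nonsingular.
For each x ∈ F_19, compute rhs = x³ + 12·x + 16 mod 19, then count y ∈ F_19 with y² ≡ rhs.
  x = 0: rhs = 16, matching y values: 4, 15 (2 points).
  x = 1: rhs = 10, matching y values: none (0 points).
  x = 2: rhs = 10, matching y values: none (0 points).
  x = 3: rhs = 3, matching y values: none (0 points).
  x = 4: rhs = 14, matching y values: none (0 points).
  x = 5: rhs = 11, matching y values: 7, 12 (2 points).
  x = 6: rhs = 0, matching y values: 0 (1 points).
  x = 7: rhs = 6, matching y values: 5, 14 (2 points).
  x = 8: rhs = 16, matching y values: 4, 15 (2 points).
  x = 9: rhs = 17, matching y values: 6, 13 (2 points).
  x = 10: rhs = 15, matching y values: none (0 points).
  x = 11: rhs = 16, matching y values: 4, 15 (2 points).
  x = 12: rhs = 7, matching y values: 8, 11 (2 points).
  x = 13: rhs = 13, matching y values: none (0 points).
  x = 14: rhs = 2, matching y values: none (0 points).
  x = 15: rhs = 18, matching y values: none (0 points).
  x = 16: rhs = 10, matching y values: none (0 points).
  x = 17: rhs = 3, matching y values: none (0 points).
  x = 18: rhs = 3, matching y values: none (0 points).
Total affine count: 15.
Full point count |E(F_19)| = 15 + 1 = 16.
Hasse bound: |16 − (19+1)| = |-4| = 4 ≤ 2√19 ≈ 8.7178 ✓.


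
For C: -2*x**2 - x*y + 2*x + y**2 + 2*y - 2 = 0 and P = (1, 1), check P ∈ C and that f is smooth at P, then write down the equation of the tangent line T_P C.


Tangent line at P: -3*x + 3*y = 0.

Step 1: f(1, 1) = 0, so P lies on C.
Step 2: partial derivatives
  f_x(x, y) = -4*x - y + 2, f_y(x, y) = -x + 2*y + 2.
  f_x(P) = -3, f_y(P) = 3 (gradient nonzero, so P is smooth).
Step 3: tangent line at P: -3·(x − 1) + 3·(y − 1) = 0.
Expanding: -3*x + 3*y = 0.


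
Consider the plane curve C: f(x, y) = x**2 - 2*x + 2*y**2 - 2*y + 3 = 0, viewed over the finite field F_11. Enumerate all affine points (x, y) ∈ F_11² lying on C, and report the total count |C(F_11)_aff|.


Affine F_11-points: {(3, 6), (4, 0), (4, 1), (5, 2), (5, 10), (8, 2), (8, 10), (9, 0), (9, 1), (10, 6)}; count = 10.

For each of the 121 pairs (x, y) ∈ F_11², evaluate f(x, y) mod 11. Record the zeros.
  x = 0: [0↦3, 1↦3, 2↦7, 3↦4, 4↦5, 5↦10, 6↦8, 7↦10, 8↦5, 9↦4, 10↦7]  zeros at y ∈ ∅
  x = 1: [0↦2, 1↦2, 2↦6, 3↦3, 4↦4, 5↦9, 6↦7, 7↦9, 8↦4, 9↦3, 10↦6]  zeros at y ∈ ∅
  x = 2: [0↦3, 1↦3, 2↦7, 3↦4, 4↦5, 5↦10, 6↦8, 7↦10, 8↦5, 9↦4, 10↦7]  zeros at y ∈ ∅
  x = 3: [0↦6, 1↦6, 2↦10, 3↦7, 4↦8, 5↦2, 6↦0, 7↦2, 8↦8, 9↦7, 10↦10]  zeros at y ∈ {6}
  x = 4: [0↦0, 1↦0, 2↦4, 3↦1, 4↦2, 5↦7, 6↦5, 7↦7, 8↦2, 9↦1, 10↦4]  zeros at y ∈ {0, 1}
  x = 5: [0↦7, 1↦7, 2↦0, 3↦8, 4↦9, 5↦3, 6↦1, 7↦3, 8↦9, 9↦8, 10↦0]  zeros at y ∈ {2, 10}
  x = 6: [0↦5, 1↦5, 2↦9, 3↦6, 4↦7, 5↦1, 6↦10, 7↦1, 8↦7, 9↦6, 10↦9]  zeros at y ∈ ∅
  x = 7: [0↦5, 1↦5, 2↦9, 3↦6, 4↦7, 5↦1, 6↦10, 7↦1, 8↦7, 9↦6, 10↦9]  zeros at y ∈ ∅
  x = 8: [0↦7, 1↦7, 2↦0, 3↦8, 4↦9, 5↦3, 6↦1, 7↦3, 8↦9, 9↦8, 10↦0]  zeros at y ∈ {2, 10}
  x = 9: [0↦0, 1↦0, 2↦4, 3↦1, 4↦2, 5↦7, 6↦5, 7↦7, 8↦2, 9↦1, 10↦4]  zeros at y ∈ {0, 1}
  x = 10: [0↦6, 1↦6, 2↦10, 3↦7, 4↦8, 5↦2, 6↦0, 7↦2, 8↦8, 9↦7, 10↦10]  zeros at y ∈ {6}
Collecting zeros: affine points = {(3, 6), (4, 0), (4, 1), (5, 2), (5, 10), (8, 2), (8, 10), (9, 0), (9, 1), (10, 6)}.
Total count |C(F_11)_aff| = 10.


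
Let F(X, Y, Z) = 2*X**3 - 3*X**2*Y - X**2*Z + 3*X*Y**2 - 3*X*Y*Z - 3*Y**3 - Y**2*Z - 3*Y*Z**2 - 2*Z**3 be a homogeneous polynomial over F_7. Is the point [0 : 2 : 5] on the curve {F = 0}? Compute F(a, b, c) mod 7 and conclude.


F(0,2,5) ≡ 4 (mod 7); P is NOT on the curve.

Evaluate F(0, 2, 5) term-by-term (mod 7).
  2*X**3 ↦ 2·0·1·1 = 0
  -3*X**2*Y ↦ -3·0·2·1 = 0
  -X**2*Z ↦ -1·0·1·5 = 0
  3*X*Y**2 ↦ 3·0·4·1 = 0
  -3*X*Y*Z ↦ -3·0·2·5 = 0
  -3*Y**3 ↦ -3·1·8·1 = -24
  -Y**2*Z ↦ -1·1·4·5 = -20
  -3*Y*Z**2 ↦ -3·1·2·25 = -150
  -2*Z**3 ↦ -2·1·1·125 = -250
Sum: F(0, 2, 5) = (0) + (0) + (0) + (0) + (0) + (-24) + (-20) + (-150) + (-250) = -444.
Reducing mod 7: -444 ≡ 4 (mod 7).
Since F(a, b, c) ≡ 4 ≠ 0 (mod 7), P does NOT lie on the curve.


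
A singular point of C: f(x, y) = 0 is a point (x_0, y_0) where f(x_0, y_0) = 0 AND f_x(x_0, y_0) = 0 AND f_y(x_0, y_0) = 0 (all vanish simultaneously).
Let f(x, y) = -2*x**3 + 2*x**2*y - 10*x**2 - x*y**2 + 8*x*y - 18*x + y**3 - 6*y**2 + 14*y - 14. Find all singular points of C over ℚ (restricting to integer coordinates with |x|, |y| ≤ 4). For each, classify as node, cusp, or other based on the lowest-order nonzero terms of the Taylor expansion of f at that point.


Singular points: {(-1, 2)}; classification: cusp.

Compute partial derivatives:
  f_x = -6*x**2 + 4*x*y - 20*x - y**2 + 8*y - 18.
  f_y = 2*x**2 - 2*x*y + 8*x + 3*y**2 - 12*y + 14.
Scan x_0 ∈ {−4, ..., 4}. For each x_0, f_y(x_0, y) is a polynomial in y; find its integer roots y ∈ {−4, ..., 4}, then test f_x and f at those candidates.
  x = -4: f_y(-4, y) = 3*y**2 - 4*y + 14; no integer root y with |y| ≤ 4.
  x = -3: f_y(-3, y) = 3*y**2 - 6*y + 8; no integer root y with |y| ≤ 4.
  x = -2: f_y(-2, y) = 3*y**2 - 8*y + 6; no integer root y with |y| ≤ 4.
  x = -1: f_y(-1, y) = 3*y**2 - 10*y + 8; vanishes at y ∈ {2}. (-1, 2): f_x = 0, f = 0 — SINGULAR.
  x = 0: f_y(0, y) = 3*y**2 - 12*y + 14; no integer root y with |y| ≤ 4.
  x = 1: f_y(1, y) = 3*y**2 - 14*y + 24; no integer root y with |y| ≤ 4.
  x = 2: f_y(2, y) = 3*y**2 - 16*y + 38; no integer root y with |y| ≤ 4.
  x = 3: f_y(3, y) = 3*y**2 - 18*y + 56; no integer root y with |y| ≤ 4.
  x = 4: f_y(4, y) = 3*y**2 - 20*y + 78; no integer root y with |y| ≤ 4.
Only singular point on the grid: (-1, 2).
Classify: substitute x = -1 + u, y = 2 + v and expand: f = -2*u**3 + 2*u**2*v - u*v**2 + v**3 + v**2.
No constant or linear terms (consistent with a singular point). Quadratic part: v**2. Cubic part: -2*u**3 + 2*u**2*v - u*v**2 + v**3.
The quadratic part v**2 is a perfect square, so there is a single (double) tangent line v = 0, i.e. y = 2. Restricting the cubic part to that line (v = 0) leaves -2*u**3 ≠ 0, so f is not divisible by v and the branch is v² ≈ 2*u**3 to lowest order — this is a cusp.
Classification: cusp.


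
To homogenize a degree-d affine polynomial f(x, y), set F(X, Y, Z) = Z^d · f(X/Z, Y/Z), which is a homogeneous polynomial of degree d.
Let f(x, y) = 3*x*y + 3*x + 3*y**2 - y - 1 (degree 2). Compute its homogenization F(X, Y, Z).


F(X, Y, Z) = 3*X*Y + 3*X*Z + 3*Y**2 - Y*Z - Z**2

deg(f) = 2.
Substitute x = X/Z, y = Y/Z into f, then multiply by Z^2.
  monomial 3·x^1·y^1 ↦ 3·X^1·Y^1·Z^0.
  monomial 3·x^1·y^0 ↦ 3·X^1·Y^0·Z^1.
  monomial 3·x^0·y^2 ↦ 3·X^0·Y^2·Z^0.
  monomial -1·x^0·y^1 ↦ -1·X^0·Y^1·Z^1.
  monomial -1·x^0·y^0 ↦ -1·X^0·Y^0·Z^2.
Collecting: F(X, Y, Z) = 3*X*Y + 3*X*Z + 3*Y**2 - Y*Z - Z**2.


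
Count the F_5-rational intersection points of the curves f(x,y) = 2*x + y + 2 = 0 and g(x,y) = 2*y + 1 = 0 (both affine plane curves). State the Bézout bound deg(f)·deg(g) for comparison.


Common zeros: {(3, 2)}; count = 1; Bézout bound = 1.

deg(f) = 1, deg(g) = 1, so Bézout bound = 1.
Scan x ∈ F_5. For each x, list the y ∈ F_5 with f(x, y) ≡ 0 and those with g(x, y) ≡ 0 (mod 5); the common zeros in that column are the intersection.
  x = 0: f ≡ 0 at y ∈ {3}; g ≡ 0 at y ∈ {2}; common: ∅.
  x = 1: f ≡ 0 at y ∈ {1}; g ≡ 0 at y ∈ {2}; common: ∅.
  x = 2: f ≡ 0 at y ∈ {4}; g ≡ 0 at y ∈ {2}; common: ∅.
  x = 3: f ≡ 0 at y ∈ {2}; g ≡ 0 at y ∈ {2}; common: {2}.
  x = 4: f ≡ 0 at y ∈ {0}; g ≡ 0 at y ∈ {2}; common: ∅.
Collecting: common zeros = {(3, 2)}, so the count is 1.
Comparison with the Bézout bound: 1 ≤ 1 = deg(f)·deg(g), as expected for curves with no common component (the bound is attained).


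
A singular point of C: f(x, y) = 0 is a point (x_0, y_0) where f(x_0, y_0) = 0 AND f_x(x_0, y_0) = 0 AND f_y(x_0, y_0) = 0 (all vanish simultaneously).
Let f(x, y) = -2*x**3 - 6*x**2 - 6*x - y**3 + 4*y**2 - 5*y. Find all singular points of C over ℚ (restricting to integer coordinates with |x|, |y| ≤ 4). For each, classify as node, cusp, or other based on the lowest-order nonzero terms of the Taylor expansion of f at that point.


Singular points: {(-1, 1)}; classification: cusp.

Compute partial derivatives:
  f_x = -6*x**2 - 12*x - 6.
  f_y = -3*y**2 + 8*y - 5.
Scan x_0 ∈ {−4, ..., 4}. For each x_0, f_y(x_0, y) is a polynomial in y; find its integer roots y ∈ {−4, ..., 4}, then test f_x and f at those candidates.
  x = -4: f_y(-4, y) = -3*y**2 + 8*y - 5; vanishes at y ∈ {1}. (-4, 1): f_x = -54 ≠ 0.
  x = -3: f_y(-3, y) = -3*y**2 + 8*y - 5; vanishes at y ∈ {1}. (-3, 1): f_x = -24 ≠ 0.
  x = -2: f_y(-2, y) = -3*y**2 + 8*y - 5; vanishes at y ∈ {1}. (-2, 1): f_x = -6 ≠ 0.
  x = -1: f_y(-1, y) = -3*y**2 + 8*y - 5; vanishes at y ∈ {1}. (-1, 1): f_x = 0, f = 0 — SINGULAR.
  x = 0: f_y(0, y) = -3*y**2 + 8*y - 5; vanishes at y ∈ {1}. (0, 1): f_x = -6 ≠ 0.
  x = 1: f_y(1, y) = -3*y**2 + 8*y - 5; vanishes at y ∈ {1}. (1, 1): f_x = -24 ≠ 0.
  x = 2: f_y(2, y) = -3*y**2 + 8*y - 5; vanishes at y ∈ {1}. (2, 1): f_x = -54 ≠ 0.
  x = 3: f_y(3, y) = -3*y**2 + 8*y - 5; vanishes at y ∈ {1}. (3, 1): f_x = -96 ≠ 0.
  x = 4: f_y(4, y) = -3*y**2 + 8*y - 5; vanishes at y ∈ {1}. (4, 1): f_x = -150 ≠ 0.
Only singular point on the grid: (-1, 1).
Classify: substitute x = -1 + u, y = 1 + v and expand: f = -2*u**3 - v**3 + v**2.
No constant or linear terms (consistent with a singular point). Quadratic part: v**2. Cubic part: -2*u**3 - v**3.
The quadratic part v**2 is a perfect square, so there is a single (double) tangent line v = 0, i.e. y = 1. Restricting the cubic part to that line (v = 0) leaves -2*u**3 ≠ 0, so f is not divisible by v and the branch is v² ≈ 2*u**3 to lowest order — this is a cusp.
Classification: cusp.


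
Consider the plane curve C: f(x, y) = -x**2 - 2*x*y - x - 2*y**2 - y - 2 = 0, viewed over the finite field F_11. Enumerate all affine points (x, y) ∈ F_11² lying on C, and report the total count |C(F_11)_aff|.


Affine F_11-points: {(2, 6), (2, 8), (3, 5), (3, 8), (4, 0), (4, 1), (6, 0), (6, 10), (7, 3), (7, 6), (8, 3), (8, 5)}; count = 12.

For each of the 121 pairs (x, y) ∈ F_11², evaluate f(x, y) mod 11. Record the zeros.
  x = 0: [0↦9, 1↦6, 2↦10, 3↦10, 4↦6, 5↦9, 6↦8, 7↦3, 8↦5, 9↦3, 10↦8]  zeros at y ∈ ∅
  x = 1: [0↦7, 1↦2, 2↦4, 3↦2, 4↦7, 5↦8, 6↦5, 7↦9, 8↦9, 9↦5, 10↦8]  zeros at y ∈ ∅
  x = 2: [0↦3, 1↦7, 2↦7, 3↦3, 4↦6, 5↦5, 6↦0, 7↦2, 8↦0, 9↦5, 10↦6]  zeros at y ∈ {6, 8}
  x = 3: [0↦8, 1↦10, 2↦8, 3↦2, 4↦3, 5↦0, 6↦4, 7↦4, 8↦0, 9↦3, 10↦2]  zeros at y ∈ {5, 8}
  x = 4: [0↦0, 1↦0, 2↦7, 3↦10, 4↦9, 5↦4, 6↦6, 7↦4, 8↦9, 9↦10, 10↦7]  zeros at y ∈ {0, 1}
  x = 5: [0↦1, 1↦10, 2↦4, 3↦5, 4↦2, 5↦6, 6↦6, 7↦2, 8↦5, 9↦4, 10↦10]  zeros at y ∈ ∅
  x = 6: [0↦0, 1↦7, 2↦10, 3↦9, 4↦4, 5↦6, 6↦4, 7↦9, 8↦10, 9↦7, 10↦0]  zeros at y ∈ {0, 10}
  x = 7: [0↦8, 1↦2, 2↦3, 3↦0, 4↦4, 5↦4, 6↦0, 7↦3, 8↦2, 9↦8, 10↦10]  zeros at y ∈ {3, 6}
  x = 8: [0↦3, 1↦6, 2↦5, 3↦0, 4↦2, 5↦0, 6↦5, 7↦6, 8↦3, 9↦7, 10↦7]  zeros at y ∈ {3, 5}
  x = 9: [0↦7, 1↦8, 2↦5, 3↦9, 4↦9, 5↦5, 6↦8, 7↦7, 8↦2, 9↦4, 10↦2]  zeros at y ∈ ∅
  x = 10: [0↦9, 1↦8, 2↦3, 3↦5, 4↦3, 5↦8, 6↦9, 7↦6, 8↦10, 9↦10, 10↦6]  zeros at y ∈ ∅
Collecting zeros: affine points = {(2, 6), (2, 8), (3, 5), (3, 8), (4, 0), (4, 1), (6, 0), (6, 10), (7, 3), (7, 6), (8, 3), (8, 5)}.
Total count |C(F_11)_aff| = 12.


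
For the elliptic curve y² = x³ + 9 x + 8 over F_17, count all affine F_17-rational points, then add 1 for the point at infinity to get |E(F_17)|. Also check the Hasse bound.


Affine points = {(0, 5), (0, 12), (1, 1), (1, 16), (2, 0), (5, 5), (5, 12), (9, 6), (9, 11), (12, 5), (12, 12), (15, 4), (15, 13), (16, 7), (16, 10)}; affine count = 15; |E(F_17)| = 16.

Discriminant check: Δ ∝ 4a³ + 27b² = 4·9³ + 27·8² = 4·729 + 27·64 ≡ 3 (mod 17). Nonzero ⇒ E is nonsingular.
For each x ∈ F_17, compute rhs = x³ + 9·x + 8 mod 17, then count y ∈ F_17 with y² ≡ rhs.
  x = 0: rhs = 8, matching y values: 5, 12 (2 points).
  x = 1: rhs = 1, matching y values: 1, 16 (2 points).
  x = 2: rhs = 0, matching y values: 0 (1 points).
  x = 3: rhs = 11, matching y values: none (0 points).
  x = 4: rhs = 6, matching y values: none (0 points).
  x = 5: rhs = 8, matching y values: 5, 12 (2 points).
  x = 6: rhs = 6, matching y values: none (0 points).
  x = 7: rhs = 6, matching y values: none (0 points).
  x = 8: rhs = 14, matching y values: none (0 points).
  x = 9: rhs = 2, matching y values: 6, 11 (2 points).
  x = 10: rhs = 10, matching y values: none (0 points).
  x = 11: rhs = 10, matching y values: none (0 points).
  x = 12: rhs = 8, matching y values: 5, 12 (2 points).
  x = 13: rhs = 10, matching y values: none (0 points).
  x = 14: rhs = 5, matching y values: none (0 points).
  x = 15: rhs = 16, matching y values: 4, 13 (2 points).
  x = 16: rhs = 15, matching y values: 7, 10 (2 points).
Total affine count: 15.
Full point count |E(F_17)| = 15 + 1 = 16.
Hasse bound: |16 − (17+1)| = |-2| = 2 ≤ 2√17 ≈ 8.2462 ✓.


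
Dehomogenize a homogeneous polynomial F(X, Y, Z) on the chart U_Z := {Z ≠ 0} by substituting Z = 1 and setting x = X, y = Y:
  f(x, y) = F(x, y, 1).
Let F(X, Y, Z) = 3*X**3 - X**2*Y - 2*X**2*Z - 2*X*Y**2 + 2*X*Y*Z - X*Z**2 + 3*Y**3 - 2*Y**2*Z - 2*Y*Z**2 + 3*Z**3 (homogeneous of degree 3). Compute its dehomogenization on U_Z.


f(x, y) = 3*x**3 - x**2*y - 2*x**2 - 2*x*y**2 + 2*x*y - x + 3*y**3 - 2*y**2 - 2*y + 3

On U_Z we set Z = 1. Each monomial c·X^i·Y^j·Z^k in F becomes c·x^i·y^j·1^k = c·x^i·y^j.
Substituting Z = 1: F(X, Y, 1) = 3*x**3 - x**2*y - 2*x**2 - 2*x*y**2 + 2*x*y - x + 3*y**3 - 2*y**2 - 2*y + 3.
Note: deg(f) ≤ deg(F) = 3; strict inequality happens when F is divisible by Z (lost terms).


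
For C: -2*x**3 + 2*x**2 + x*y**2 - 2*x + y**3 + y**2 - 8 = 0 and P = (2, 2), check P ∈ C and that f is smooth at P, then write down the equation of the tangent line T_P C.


Tangent line at P: -14*x + 24*y - 20 = 0.

Step 1: f(2, 2) = 0, so P lies on C.
Step 2: partial derivatives
  f_x(x, y) = -6*x**2 + 4*x + y**2 - 2, f_y(x, y) = 2*x*y + 3*y**2 + 2*y.
  f_x(P) = -14, f_y(P) = 24 (gradient nonzero, so P is smooth).
Step 3: tangent line at P: -14·(x − 2) + 24·(y − 2) = 0.
Expanding: -14*x + 24*y - 20 = 0.
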